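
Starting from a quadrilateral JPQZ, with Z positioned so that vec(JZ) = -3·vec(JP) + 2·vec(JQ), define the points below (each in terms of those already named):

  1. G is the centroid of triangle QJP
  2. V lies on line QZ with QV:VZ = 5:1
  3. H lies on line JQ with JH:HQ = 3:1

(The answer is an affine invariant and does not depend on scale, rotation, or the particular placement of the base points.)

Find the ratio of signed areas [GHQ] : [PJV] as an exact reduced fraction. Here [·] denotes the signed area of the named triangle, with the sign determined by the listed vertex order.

[GHQ]:[PJV] = 1/22

Assign J = (0, 0), P = (1, 0), Q = (0, 1), Z = (-3, 2) — the answer is frame-independent, so this choice is without loss of generality.
1. G is the centroid of triangle QJP ⇒ G = (1/3, 1/3)
2. V lies on line QZ with QV:VZ = 5:1 ⇒ V = (-5/2, 11/6)
3. H lies on line JQ with JH:HQ = 3:1 ⇒ H = (0, 3/4)
2·[GHQ] = -1/12, 2·[PJV] = -11/6
[GHQ]:[PJV] = -1/12:-11/6 = 1/22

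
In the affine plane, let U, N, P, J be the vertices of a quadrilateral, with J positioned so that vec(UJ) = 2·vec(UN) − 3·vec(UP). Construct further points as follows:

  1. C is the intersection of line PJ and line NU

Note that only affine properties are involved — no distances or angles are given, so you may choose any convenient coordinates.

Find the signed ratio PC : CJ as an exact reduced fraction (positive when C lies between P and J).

PC:CJ = 1/3

Work in coordinates with U = (0, 0), N = (1, 0), P = (0, 1), J = (2, -3).
1. C is the intersection of line PJ and line NU ⇒ C = (1/2, 0)
C = P + t·(J−P) with t = 1/4, so PC:CJ = t:(1−t) = 1/4:3/4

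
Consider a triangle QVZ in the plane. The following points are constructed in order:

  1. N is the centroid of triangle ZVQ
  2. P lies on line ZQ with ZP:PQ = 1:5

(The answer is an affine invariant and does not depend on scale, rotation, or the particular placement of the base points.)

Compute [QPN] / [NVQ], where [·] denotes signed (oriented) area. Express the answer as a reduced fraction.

Choose coordinates Q = (0, 0), V = (1, 0), Z = (0, 1).
1. N is the centroid of triangle ZVQ ⇒ N = (1/3, 1/3)
2. P lies on line ZQ with ZP:PQ = 1:5 ⇒ P = (0, 5/6)
2·[QPN] = -5/18, 2·[NVQ] = -1/3
[QPN]:[NVQ] = -5/18:-1/3 = 5/6

[QPN]:[NVQ] = 5/6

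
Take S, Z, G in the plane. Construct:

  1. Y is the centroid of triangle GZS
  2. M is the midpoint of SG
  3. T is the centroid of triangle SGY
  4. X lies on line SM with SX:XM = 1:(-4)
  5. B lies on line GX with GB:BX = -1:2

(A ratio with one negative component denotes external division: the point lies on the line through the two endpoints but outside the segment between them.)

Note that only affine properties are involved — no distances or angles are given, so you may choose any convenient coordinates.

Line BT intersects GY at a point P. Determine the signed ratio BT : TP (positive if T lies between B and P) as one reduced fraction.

Choose coordinates S = (0, 0), Z = (1, 0), G = (0, 1).
1. Y is the centroid of triangle GZS ⇒ Y = (1/3, 1/3)
2. M is the midpoint of SG ⇒ M = (0, 1/2)
3. T is the centroid of triangle SGY ⇒ T = (1/9, 4/9)
4. X lies on line SM with SX:XM = 1:(-4) ⇒ X = (0, -1/6)
5. B lies on line GX with GB:BX = -1:2 ⇒ B = (0, 13/6)
line BT meets GY at P = (7/81, 67/81)
T = B + t·(P−B) with t = 9/7, so BT:TP = 9/7:-2/7

BT:TP = -9/2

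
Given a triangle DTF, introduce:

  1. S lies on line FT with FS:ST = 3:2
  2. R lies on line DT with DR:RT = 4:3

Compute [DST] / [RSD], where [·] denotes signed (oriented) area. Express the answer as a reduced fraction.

[DST]:[RSD] = -7/4

Work in coordinates with D = (0, 0), T = (1, 0), F = (0, 1).
1. S lies on line FT with FS:ST = 3:2 ⇒ S = (3/5, 2/5)
2. R lies on line DT with DR:RT = 4:3 ⇒ R = (4/7, 0)
2·[DST] = -2/5, 2·[RSD] = 8/35
[DST]:[RSD] = -2/5:8/35 = -7/4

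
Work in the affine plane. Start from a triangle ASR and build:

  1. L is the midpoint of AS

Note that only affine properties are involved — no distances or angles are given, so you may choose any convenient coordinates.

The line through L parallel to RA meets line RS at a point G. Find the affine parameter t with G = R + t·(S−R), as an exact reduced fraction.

Work in coordinates with A = (0, 0), S = (1, 0), R = (0, 1).
1. L is the midpoint of AS ⇒ L = (1/2, 0)
through L parallel to RA: direction (0, -1); meets RS at G = (1/2, 1/2)
G = R + t·(S−R) with t = 1/2

t = 1/2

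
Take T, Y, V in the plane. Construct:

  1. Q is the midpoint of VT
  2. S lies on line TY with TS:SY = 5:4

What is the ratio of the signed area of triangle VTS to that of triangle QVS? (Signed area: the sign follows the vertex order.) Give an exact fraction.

[VTS]:[QVS] = -2

Set T = (0, 0), Y = (1, 0), V = (0, 1); any affine frame gives the same invariant.
1. Q is the midpoint of VT ⇒ Q = (0, 1/2)
2. S lies on line TY with TS:SY = 5:4 ⇒ S = (5/9, 0)
2·[VTS] = 5/9, 2·[QVS] = -5/18
[VTS]:[QVS] = 5/9:-5/18 = -2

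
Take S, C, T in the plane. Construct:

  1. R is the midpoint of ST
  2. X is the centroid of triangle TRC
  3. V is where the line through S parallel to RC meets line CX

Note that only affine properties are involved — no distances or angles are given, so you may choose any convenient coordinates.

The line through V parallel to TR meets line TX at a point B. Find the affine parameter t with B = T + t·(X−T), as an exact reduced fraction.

t = 9

Choose coordinates S = (0, 0), C = (1, 0), T = (0, 1).
1. R is the midpoint of ST ⇒ R = (0, 1/2)
2. X is the centroid of triangle TRC ⇒ X = (1/3, 1/2)
3. V is where the line through S parallel to RC meets line CX ⇒ V = (3, -3/2)
through V parallel to TR: direction (0, -1/2); meets TX at B = (3, -7/2)
B = T + t·(X−T) with t = 9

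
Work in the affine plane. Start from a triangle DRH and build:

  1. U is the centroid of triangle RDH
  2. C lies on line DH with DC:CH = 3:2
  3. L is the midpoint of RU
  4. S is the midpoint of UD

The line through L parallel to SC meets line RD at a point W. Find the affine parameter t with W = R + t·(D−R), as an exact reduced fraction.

t = 7/26

Work in coordinates with D = (0, 0), R = (1, 0), H = (0, 1).
1. U is the centroid of triangle RDH ⇒ U = (1/3, 1/3)
2. C lies on line DH with DC:CH = 3:2 ⇒ C = (0, 3/5)
3. L is the midpoint of RU ⇒ L = (2/3, 1/6)
4. S is the midpoint of UD ⇒ S = (1/6, 1/6)
through L parallel to SC: direction (-1/6, 13/30); meets RD at W = (19/26, 0)
W = R + t·(D−R) with t = 7/26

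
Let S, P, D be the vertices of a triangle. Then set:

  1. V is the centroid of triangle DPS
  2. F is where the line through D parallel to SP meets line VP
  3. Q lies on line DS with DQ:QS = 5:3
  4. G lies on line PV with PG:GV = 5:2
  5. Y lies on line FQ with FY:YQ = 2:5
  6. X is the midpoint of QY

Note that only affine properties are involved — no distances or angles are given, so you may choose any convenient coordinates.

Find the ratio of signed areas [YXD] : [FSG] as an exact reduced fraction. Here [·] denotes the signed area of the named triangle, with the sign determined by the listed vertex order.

Choose coordinates S = (0, 0), P = (1, 0), D = (0, 1).
1. V is the centroid of triangle DPS ⇒ V = (1/3, 1/3)
2. F is where the line through D parallel to SP meets line VP ⇒ F = (-1, 1)
3. Q lies on line DS with DQ:QS = 5:3 ⇒ Q = (0, 3/8)
4. G lies on line PV with PG:GV = 5:2 ⇒ G = (11/21, 5/21)
5. Y lies on line FQ with FY:YQ = 2:5 ⇒ Y = (-5/7, 23/28)
6. X is the midpoint of QY ⇒ X = (-5/14, 67/112)
2·[YXD] = 25/112, 2·[FSG] = 16/21
[YXD]:[FSG] = 25/112:16/21 = 75/256

[YXD]:[FSG] = 75/256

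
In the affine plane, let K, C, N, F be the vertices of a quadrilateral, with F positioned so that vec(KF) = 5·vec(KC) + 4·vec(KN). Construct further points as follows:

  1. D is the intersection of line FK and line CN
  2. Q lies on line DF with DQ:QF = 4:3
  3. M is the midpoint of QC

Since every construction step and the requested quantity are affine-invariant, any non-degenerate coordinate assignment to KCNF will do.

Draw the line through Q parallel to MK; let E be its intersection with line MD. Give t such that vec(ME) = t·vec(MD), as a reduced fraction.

Choose coordinates K = (0, 0), C = (1, 0), N = (0, 1), F = (5, 4).
1. D is the intersection of line FK and line CN ⇒ D = (5/9, 4/9)
2. Q lies on line DF with DQ:QF = 4:3 ⇒ Q = (65/21, 52/21)
3. M is the midpoint of QC ⇒ M = (43/21, 26/21)
through Q parallel to MK: direction (-43/21, -26/21); meets MD at E = (-307/49, -156/49)
E = M + t·(D−M) with t = 39/7

t = 39/7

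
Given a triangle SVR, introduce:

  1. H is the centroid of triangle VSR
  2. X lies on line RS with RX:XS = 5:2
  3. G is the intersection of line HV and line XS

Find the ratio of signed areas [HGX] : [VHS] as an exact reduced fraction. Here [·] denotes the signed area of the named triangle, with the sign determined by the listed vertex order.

Choose coordinates S = (0, 0), V = (1, 0), R = (0, 1).
1. H is the centroid of triangle VSR ⇒ H = (1/3, 1/3)
2. X lies on line RS with RX:XS = 5:2 ⇒ X = (0, 2/7)
3. G is the intersection of line HV and line XS ⇒ G = (0, 1/2)
2·[HGX] = 1/14, 2·[VHS] = 1/3
[HGX]:[VHS] = 1/14:1/3 = 3/14

[HGX]:[VHS] = 3/14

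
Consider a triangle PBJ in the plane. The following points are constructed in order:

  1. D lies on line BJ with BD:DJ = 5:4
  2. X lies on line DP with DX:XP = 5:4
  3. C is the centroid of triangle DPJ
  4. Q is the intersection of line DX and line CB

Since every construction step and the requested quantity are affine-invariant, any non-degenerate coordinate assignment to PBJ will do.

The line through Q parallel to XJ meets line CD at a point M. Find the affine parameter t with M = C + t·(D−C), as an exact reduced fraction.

Assign P = (0, 0), B = (1, 0), J = (0, 1) — the answer is frame-independent, so this choice is without loss of generality.
1. D lies on line BJ with BD:DJ = 5:4 ⇒ D = (4/9, 5/9)
2. X lies on line DP with DX:XP = 5:4 ⇒ X = (16/81, 20/81)
3. C is the centroid of triangle DPJ ⇒ C = (4/27, 14/27)
4. Q is the intersection of line DX and line CB ⇒ Q = (56/171, 70/171)
through Q parallel to XJ: direction (-16/81, 61/81); meets CD at M = (352/1197, 1285/2394)
M = C + t·(D−C) with t = 131/266

t = 131/266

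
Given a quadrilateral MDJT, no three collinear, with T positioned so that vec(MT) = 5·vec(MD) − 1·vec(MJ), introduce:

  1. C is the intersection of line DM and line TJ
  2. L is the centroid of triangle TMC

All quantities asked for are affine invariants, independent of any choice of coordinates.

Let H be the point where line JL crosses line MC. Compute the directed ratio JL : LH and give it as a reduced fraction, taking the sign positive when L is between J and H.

JL:LH = -4

Set M = (0, 0), D = (1, 0), J = (0, 1), T = (5, -1); any affine frame gives the same invariant.
1. C is the intersection of line DM and line TJ ⇒ C = (5/2, 0)
2. L is the centroid of triangle TMC ⇒ L = (5/2, -1/3)
line JL meets MC at H = (15/8, 0)
L = J + t·(H−J) with t = 4/3, so JL:LH = 4/3:-1/3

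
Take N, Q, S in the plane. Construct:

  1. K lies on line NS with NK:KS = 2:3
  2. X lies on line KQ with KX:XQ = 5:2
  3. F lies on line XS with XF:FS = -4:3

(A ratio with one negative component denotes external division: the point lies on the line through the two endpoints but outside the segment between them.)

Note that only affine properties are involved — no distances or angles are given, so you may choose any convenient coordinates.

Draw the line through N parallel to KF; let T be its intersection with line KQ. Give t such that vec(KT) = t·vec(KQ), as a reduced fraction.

t = -5/14

Choose coordinates N = (0, 0), Q = (1, 0), S = (0, 1).
1. K lies on line NS with NK:KS = 2:3 ⇒ K = (0, 2/5)
2. X lies on line KQ with KX:XQ = 5:2 ⇒ X = (5/7, 4/35)
3. F lies on line XS with XF:FS = -4:3 ⇒ F = (-15/7, 128/35)
through N parallel to KF: direction (-15/7, 114/35); meets KQ at T = (-5/14, 19/35)
T = K + t·(Q−K) with t = -5/14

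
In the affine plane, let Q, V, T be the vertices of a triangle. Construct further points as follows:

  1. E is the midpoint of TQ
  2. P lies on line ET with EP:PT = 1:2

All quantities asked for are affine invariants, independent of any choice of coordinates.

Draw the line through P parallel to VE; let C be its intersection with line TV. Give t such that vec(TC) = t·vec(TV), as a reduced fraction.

t = 2/3

Set Q = (0, 0), V = (1, 0), T = (0, 1); any affine frame gives the same invariant.
1. E is the midpoint of TQ ⇒ E = (0, 1/2)
2. P lies on line ET with EP:PT = 1:2 ⇒ P = (0, 2/3)
through P parallel to VE: direction (-1, 1/2); meets TV at C = (2/3, 1/3)
C = T + t·(V−T) with t = 2/3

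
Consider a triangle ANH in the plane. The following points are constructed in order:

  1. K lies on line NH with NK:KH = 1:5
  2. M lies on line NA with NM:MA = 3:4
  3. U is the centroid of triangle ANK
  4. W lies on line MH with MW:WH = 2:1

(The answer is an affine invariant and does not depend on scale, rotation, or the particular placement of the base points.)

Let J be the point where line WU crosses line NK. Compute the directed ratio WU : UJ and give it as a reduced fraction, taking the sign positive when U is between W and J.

WU:UJ = -4/7

Set A = (0, 0), N = (1, 0), H = (0, 1); any affine frame gives the same invariant.
1. K lies on line NH with NK:KH = 1:5 ⇒ K = (5/6, 1/6)
2. M lies on line NA with NM:MA = 3:4 ⇒ M = (4/7, 0)
3. U is the centroid of triangle ANK ⇒ U = (11/18, 1/18)
4. W lies on line MH with MW:WH = 2:1 ⇒ W = (4/21, 2/3)
line WU meets NK at J = (-1/8, 9/8)
U = W + t·(J−W) with t = -4/3, so WU:UJ = -4/3:7/3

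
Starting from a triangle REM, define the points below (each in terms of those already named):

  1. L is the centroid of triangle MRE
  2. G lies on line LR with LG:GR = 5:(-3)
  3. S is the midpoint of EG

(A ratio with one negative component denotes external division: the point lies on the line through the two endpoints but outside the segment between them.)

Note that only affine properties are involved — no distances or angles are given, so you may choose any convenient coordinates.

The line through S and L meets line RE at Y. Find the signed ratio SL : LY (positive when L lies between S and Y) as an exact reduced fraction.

SL:LY = -7/4

Assign R = (0, 0), E = (1, 0), M = (0, 1) — the answer is frame-independent, so this choice is without loss of generality.
1. L is the centroid of triangle MRE ⇒ L = (1/3, 1/3)
2. G lies on line LR with LG:GR = 5:(-3) ⇒ G = (-1/2, -1/2)
3. S is the midpoint of EG ⇒ S = (1/4, -1/4)
line SL meets RE at Y = (2/7, 0)
L = S + t·(Y−S) with t = 7/3, so SL:LY = 7/3:-4/3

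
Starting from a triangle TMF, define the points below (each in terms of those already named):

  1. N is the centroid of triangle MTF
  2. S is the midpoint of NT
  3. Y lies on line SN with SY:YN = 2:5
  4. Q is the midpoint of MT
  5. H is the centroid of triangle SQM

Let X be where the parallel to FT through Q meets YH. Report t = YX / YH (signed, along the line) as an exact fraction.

Choose coordinates T = (0, 0), M = (1, 0), F = (0, 1).
1. N is the centroid of triangle MTF ⇒ N = (1/3, 1/3)
2. S is the midpoint of NT ⇒ S = (1/6, 1/6)
3. Y lies on line SN with SY:YN = 2:5 ⇒ Y = (3/14, 3/14)
4. Q is the midpoint of MT ⇒ Q = (1/2, 0)
5. H is the centroid of triangle SQM ⇒ H = (5/9, 1/18)
through Q parallel to FT: direction (0, -1); meets YH at X = (1/2, 7/86)
X = Y + t·(H−Y) with t = 36/43

t = 36/43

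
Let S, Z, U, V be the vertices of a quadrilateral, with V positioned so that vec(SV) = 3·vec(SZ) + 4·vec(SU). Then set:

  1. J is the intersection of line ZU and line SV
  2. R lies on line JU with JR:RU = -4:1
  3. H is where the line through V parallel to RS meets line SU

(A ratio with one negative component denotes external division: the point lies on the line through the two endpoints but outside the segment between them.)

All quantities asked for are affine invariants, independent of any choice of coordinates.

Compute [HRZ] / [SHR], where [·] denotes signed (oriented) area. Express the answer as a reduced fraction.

[HRZ]:[SHR] = 54/7

Choose coordinates S = (0, 0), Z = (1, 0), U = (0, 1), V = (3, 4).
1. J is the intersection of line ZU and line SV ⇒ J = (3/7, 4/7)
2. R lies on line JU with JR:RU = -4:1 ⇒ R = (-1/7, 8/7)
3. H is where the line through V parallel to RS meets line SU ⇒ H = (0, 28)
2·[HRZ] = 216/7, 2·[SHR] = 4
[HRZ]:[SHR] = 216/7:4 = 54/7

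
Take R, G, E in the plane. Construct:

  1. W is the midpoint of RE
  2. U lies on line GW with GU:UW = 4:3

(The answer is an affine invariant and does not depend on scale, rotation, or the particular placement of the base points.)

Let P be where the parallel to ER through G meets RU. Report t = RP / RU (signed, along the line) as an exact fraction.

Choose coordinates R = (0, 0), G = (1, 0), E = (0, 1).
1. W is the midpoint of RE ⇒ W = (0, 1/2)
2. U lies on line GW with GU:UW = 4:3 ⇒ U = (3/7, 2/7)
through G parallel to ER: direction (0, -1); meets RU at P = (1, 2/3)
P = R + t·(U−R) with t = 7/3

t = 7/3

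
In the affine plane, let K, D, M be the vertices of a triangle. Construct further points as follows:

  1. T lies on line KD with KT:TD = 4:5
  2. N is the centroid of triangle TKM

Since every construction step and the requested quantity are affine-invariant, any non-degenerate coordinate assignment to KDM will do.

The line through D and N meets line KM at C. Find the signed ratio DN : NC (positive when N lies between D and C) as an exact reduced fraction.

Assign K = (0, 0), D = (1, 0), M = (0, 1) — the answer is frame-independent, so this choice is without loss of generality.
1. T lies on line KD with KT:TD = 4:5 ⇒ T = (4/9, 0)
2. N is the centroid of triangle TKM ⇒ N = (4/27, 1/3)
line DN meets KM at C = (0, 9/23)
N = D + t·(C−D) with t = 23/27, so DN:NC = 23/27:4/27

DN:NC = 23/4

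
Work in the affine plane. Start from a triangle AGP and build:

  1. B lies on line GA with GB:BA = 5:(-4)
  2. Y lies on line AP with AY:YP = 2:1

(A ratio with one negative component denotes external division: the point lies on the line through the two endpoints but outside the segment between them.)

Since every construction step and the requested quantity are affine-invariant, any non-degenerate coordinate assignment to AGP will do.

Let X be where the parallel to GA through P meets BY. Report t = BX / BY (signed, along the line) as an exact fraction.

t = 3/2

Set A = (0, 0), G = (1, 0), P = (0, 1); any affine frame gives the same invariant.
1. B lies on line GA with GB:BA = 5:(-4) ⇒ B = (-4, 0)
2. Y lies on line AP with AY:YP = 2:1 ⇒ Y = (0, 2/3)
through P parallel to GA: direction (-1, 0); meets BY at X = (2, 1)
X = B + t·(Y−B) with t = 3/2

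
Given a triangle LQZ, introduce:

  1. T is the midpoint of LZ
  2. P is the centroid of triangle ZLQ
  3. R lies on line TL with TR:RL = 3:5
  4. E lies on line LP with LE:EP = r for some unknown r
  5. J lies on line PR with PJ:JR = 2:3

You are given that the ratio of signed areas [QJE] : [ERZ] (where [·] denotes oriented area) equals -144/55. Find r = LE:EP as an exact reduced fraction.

Choose coordinates L = (0, 0), Q = (1, 0), Z = (0, 1).
1. T is the midpoint of LZ ⇒ T = (0, 1/2)
2. P is the centroid of triangle ZLQ ⇒ P = (1/3, 1/3)
3. R lies on line TL with TR:RL = 3:5 ⇒ R = (0, 5/16)
4. With LE:EP = r, write λ = r/(r+1) so E = L + λ·(P−L); E is affine-linear in λ
5. J lies on line PR with PJ:JR = 2:3 ⇒ J = (1/5, 13/40)
Every point depending on E is an affine combination of E and λ-independent points, so each such coordinate is linear in λ; the λ² term in each signed area is a multiple of (P−L)×(P−L) = 0, so 2·[QJE] and 2·[ERZ] are each linear in λ. Evaluating at λ=0 and λ=1:
  2·[QJE] = -3/8·λ + 13/40,   2·[ERZ] = -11/48·λ
So [QJE]:[ERZ] = (-3/8·λ + 13/40) / (-11/48·λ). Setting this equal to -144/55:
  -3/8·λ + 13/40 = -144/55·(-11/48·λ)  ⇒  λ = 1/3
Then r = λ/(1−λ) = (1/3)/(2/3) = 1/2. Check: with r = 1/2, E = (1/9, 1/9) and [QJE]:[ERZ] = -144/55 as required.

r = 1/2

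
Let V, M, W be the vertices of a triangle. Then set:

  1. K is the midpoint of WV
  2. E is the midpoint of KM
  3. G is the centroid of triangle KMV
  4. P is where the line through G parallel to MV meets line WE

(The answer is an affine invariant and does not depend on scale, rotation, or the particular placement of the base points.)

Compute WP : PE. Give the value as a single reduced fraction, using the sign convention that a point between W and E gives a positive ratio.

Choose coordinates V = (0, 0), M = (1, 0), W = (0, 1).
1. K is the midpoint of WV ⇒ K = (0, 1/2)
2. E is the midpoint of KM ⇒ E = (1/2, 1/4)
3. G is the centroid of triangle KMV ⇒ G = (1/3, 1/6)
4. P is where the line through G parallel to MV meets line WE ⇒ P = (5/9, 1/6)
P = W + t·(E−W) with t = 10/9, so WP:PE = t:(1−t) = 10/9:-1/9

WP:PE = -10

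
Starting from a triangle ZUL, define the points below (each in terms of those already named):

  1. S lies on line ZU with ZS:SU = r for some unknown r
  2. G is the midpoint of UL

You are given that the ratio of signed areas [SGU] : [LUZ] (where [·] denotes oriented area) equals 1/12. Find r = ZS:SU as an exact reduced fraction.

r = 5

Set Z = (0, 0), U = (1, 0), L = (0, 1); any affine frame gives the same invariant.
1. With ZS:SU = r, write λ = r/(r+1) so S = Z + λ·(U−Z); S is affine-linear in λ
2. G is the midpoint of UL ⇒ G = (1/2, 1/2)
Every point depending on S is an affine combination of S and λ-independent points, so each such coordinate is linear in λ; the λ² term in each signed area is a multiple of (U−Z)×(U−Z) = 0, so 2·[SGU] and 2·[LUZ] are each linear in λ. Evaluating at λ=0 and λ=1:
  2·[SGU] = 1/2·λ − 1/2,   2·[LUZ] = -1
So [SGU]:[LUZ] = (1/2·λ − 1/2) / (-1). Setting this equal to 1/12:
  1/2·λ − 1/2 = 1/12·(-1)  ⇒  λ = 5/6
Then r = λ/(1−λ) = (5/6)/(1/6) = 5. Check: with r = 5, S = (5/6, 0) and [SGU]:[LUZ] = 1/12 as required.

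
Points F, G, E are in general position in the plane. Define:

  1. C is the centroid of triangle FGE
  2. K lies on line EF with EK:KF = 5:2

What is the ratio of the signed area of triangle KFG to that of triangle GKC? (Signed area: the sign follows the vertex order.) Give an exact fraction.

Set F = (0, 0), G = (1, 0), E = (0, 1); any affine frame gives the same invariant.
1. C is the centroid of triangle FGE ⇒ C = (1/3, 1/3)
2. K lies on line EF with EK:KF = 5:2 ⇒ K = (0, 2/7)
2·[KFG] = 2/7, 2·[GKC] = -1/7
[KFG]:[GKC] = 2/7:-1/7 = -2

[KFG]:[GKC] = -2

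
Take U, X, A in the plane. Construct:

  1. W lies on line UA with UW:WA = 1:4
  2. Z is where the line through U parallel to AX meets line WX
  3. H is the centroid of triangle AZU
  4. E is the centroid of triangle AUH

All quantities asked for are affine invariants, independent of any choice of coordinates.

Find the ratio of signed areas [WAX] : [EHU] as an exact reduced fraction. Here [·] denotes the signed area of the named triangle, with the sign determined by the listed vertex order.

Choose coordinates U = (0, 0), X = (1, 0), A = (0, 1).
1. W lies on line UA with UW:WA = 1:4 ⇒ W = (0, 1/5)
2. Z is where the line through U parallel to AX meets line WX ⇒ Z = (-1/4, 1/4)
3. H is the centroid of triangle AZU ⇒ H = (-1/12, 5/12)
4. E is the centroid of triangle AUH ⇒ E = (-1/36, 17/36)
2·[WAX] = -4/5, 2·[EHU] = 1/36
[WAX]:[EHU] = -4/5:1/36 = -144/5

[WAX]:[EHU] = -144/5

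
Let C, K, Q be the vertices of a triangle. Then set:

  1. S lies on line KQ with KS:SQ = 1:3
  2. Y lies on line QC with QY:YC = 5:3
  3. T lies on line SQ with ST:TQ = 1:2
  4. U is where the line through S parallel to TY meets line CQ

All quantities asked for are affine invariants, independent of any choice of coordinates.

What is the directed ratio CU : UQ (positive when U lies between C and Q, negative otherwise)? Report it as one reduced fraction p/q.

CU:UQ = 1/15

Assign C = (0, 0), K = (1, 0), Q = (0, 1) — the answer is frame-independent, so this choice is without loss of generality.
1. S lies on line KQ with KS:SQ = 1:3 ⇒ S = (3/4, 1/4)
2. Y lies on line QC with QY:YC = 5:3 ⇒ Y = (0, 3/8)
3. T lies on line SQ with ST:TQ = 1:2 ⇒ T = (1/2, 1/2)
4. U is where the line through S parallel to TY meets line CQ ⇒ U = (0, 1/16)
U = C + t·(Q−C) with t = 1/16, so CU:UQ = t:(1−t) = 1/16:15/16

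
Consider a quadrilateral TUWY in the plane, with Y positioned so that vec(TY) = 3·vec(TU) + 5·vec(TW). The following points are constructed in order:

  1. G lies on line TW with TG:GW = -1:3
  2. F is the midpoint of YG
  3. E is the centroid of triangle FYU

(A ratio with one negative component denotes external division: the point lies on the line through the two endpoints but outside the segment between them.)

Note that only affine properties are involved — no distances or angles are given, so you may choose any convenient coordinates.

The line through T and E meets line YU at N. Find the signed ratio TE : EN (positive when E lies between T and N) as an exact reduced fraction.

Choose coordinates T = (0, 0), U = (1, 0), W = (0, 1), Y = (3, 5).
1. G lies on line TW with TG:GW = -1:3 ⇒ G = (0, -1/2)
2. F is the midpoint of YG ⇒ F = (3/2, 9/4)
3. E is the centroid of triangle FYU ⇒ E = (11/6, 29/12)
line TE meets YU at N = (55/26, 145/52)
E = T + t·(N−T) with t = 13/15, so TE:EN = 13/15:2/15

TE:EN = 13/2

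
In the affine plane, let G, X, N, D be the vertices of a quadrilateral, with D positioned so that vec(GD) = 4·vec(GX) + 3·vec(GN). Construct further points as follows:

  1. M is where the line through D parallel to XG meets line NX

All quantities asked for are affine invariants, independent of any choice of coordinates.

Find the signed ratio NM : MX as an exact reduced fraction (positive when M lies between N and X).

NM:MX = -2/3

Work in coordinates with G = (0, 0), X = (1, 0), N = (0, 1), D = (4, 3).
1. M is where the line through D parallel to XG meets line NX ⇒ M = (-2, 3)
M = N + t·(X−N) with t = -2, so NM:MX = t:(1−t) = -2:3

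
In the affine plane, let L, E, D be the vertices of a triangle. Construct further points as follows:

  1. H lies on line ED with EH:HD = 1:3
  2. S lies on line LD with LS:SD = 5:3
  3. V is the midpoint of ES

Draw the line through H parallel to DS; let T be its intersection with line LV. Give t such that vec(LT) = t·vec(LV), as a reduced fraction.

Set L = (0, 0), E = (1, 0), D = (0, 1); any affine frame gives the same invariant.
1. H lies on line ED with EH:HD = 1:3 ⇒ H = (3/4, 1/4)
2. S lies on line LD with LS:SD = 5:3 ⇒ S = (0, 5/8)
3. V is the midpoint of ES ⇒ V = (1/2, 5/16)
through H parallel to DS: direction (0, -3/8); meets LV at T = (3/4, 15/32)
T = L + t·(V−L) with t = 3/2

t = 3/2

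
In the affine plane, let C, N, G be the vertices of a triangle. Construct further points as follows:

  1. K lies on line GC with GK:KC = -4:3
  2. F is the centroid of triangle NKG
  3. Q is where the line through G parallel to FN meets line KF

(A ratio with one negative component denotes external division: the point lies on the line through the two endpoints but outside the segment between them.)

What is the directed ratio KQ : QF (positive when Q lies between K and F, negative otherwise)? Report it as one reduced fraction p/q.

Choose coordinates C = (0, 0), N = (1, 0), G = (0, 1).
1. K lies on line GC with GK:KC = -4:3 ⇒ K = (0, -3)
2. F is the centroid of triangle NKG ⇒ F = (1/3, -2/3)
3. Q is where the line through G parallel to FN meets line KF ⇒ Q = (2/3, 5/3)
Q = K + t·(F−K) with t = 2, so KQ:QF = t:(1−t) = 2:-1

KQ:QF = -2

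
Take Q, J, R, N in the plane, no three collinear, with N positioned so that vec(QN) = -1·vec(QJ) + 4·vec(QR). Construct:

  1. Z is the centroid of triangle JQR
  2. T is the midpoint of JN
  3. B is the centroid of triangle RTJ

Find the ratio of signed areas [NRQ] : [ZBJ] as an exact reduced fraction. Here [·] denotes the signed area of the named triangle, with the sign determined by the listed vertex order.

Choose coordinates Q = (0, 0), J = (1, 0), R = (0, 1), N = (-1, 4).
1. Z is the centroid of triangle JQR ⇒ Z = (1/3, 1/3)
2. T is the midpoint of JN ⇒ T = (0, 2)
3. B is the centroid of triangle RTJ ⇒ B = (1/3, 1)
2·[NRQ] = -1, 2·[ZBJ] = -4/9
[NRQ]:[ZBJ] = -1:-4/9 = 9/4

[NRQ]:[ZBJ] = 9/4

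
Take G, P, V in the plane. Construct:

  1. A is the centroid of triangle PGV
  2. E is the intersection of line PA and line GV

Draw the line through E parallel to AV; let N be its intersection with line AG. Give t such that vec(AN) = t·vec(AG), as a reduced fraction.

t = 1/2

Assign G = (0, 0), P = (1, 0), V = (0, 1) — the answer is frame-independent, so this choice is without loss of generality.
1. A is the centroid of triangle PGV ⇒ A = (1/3, 1/3)
2. E is the intersection of line PA and line GV ⇒ E = (0, 1/2)
through E parallel to AV: direction (-1/3, 2/3); meets AG at N = (1/6, 1/6)
N = A + t·(G−A) with t = 1/2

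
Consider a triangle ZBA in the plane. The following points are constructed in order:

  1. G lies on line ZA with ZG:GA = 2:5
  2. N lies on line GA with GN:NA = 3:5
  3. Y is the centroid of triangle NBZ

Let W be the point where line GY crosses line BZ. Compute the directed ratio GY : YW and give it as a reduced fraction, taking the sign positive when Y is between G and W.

Set Z = (0, 0), B = (1, 0), A = (0, 1); any affine frame gives the same invariant.
1. G lies on line ZA with ZG:GA = 2:5 ⇒ G = (0, 2/7)
2. N lies on line GA with GN:NA = 3:5 ⇒ N = (0, 31/56)
3. Y is the centroid of triangle NBZ ⇒ Y = (1/3, 31/168)
line GY meets BZ at W = (16/17, 0)
Y = G + t·(W−G) with t = 17/48, so GY:YW = 17/48:31/48

GY:YW = 17/31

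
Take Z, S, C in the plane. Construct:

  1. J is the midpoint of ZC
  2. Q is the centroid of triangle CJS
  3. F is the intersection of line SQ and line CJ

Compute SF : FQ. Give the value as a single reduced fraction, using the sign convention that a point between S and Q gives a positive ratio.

SF:FQ = -3

Work in coordinates with Z = (0, 0), S = (1, 0), C = (0, 1).
1. J is the midpoint of ZC ⇒ J = (0, 1/2)
2. Q is the centroid of triangle CJS ⇒ Q = (1/3, 1/2)
3. F is the intersection of line SQ and line CJ ⇒ F = (0, 3/4)
F = S + t·(Q−S) with t = 3/2, so SF:FQ = t:(1−t) = 3/2:-1/2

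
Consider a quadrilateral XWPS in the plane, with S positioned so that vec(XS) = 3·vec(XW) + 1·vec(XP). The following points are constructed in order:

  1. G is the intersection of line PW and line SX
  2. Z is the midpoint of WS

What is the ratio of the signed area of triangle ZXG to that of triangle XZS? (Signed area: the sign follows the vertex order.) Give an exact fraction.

Choose coordinates X = (0, 0), W = (1, 0), P = (0, 1), S = (3, 1).
1. G is the intersection of line PW and line SX ⇒ G = (3/4, 1/4)
2. Z is the midpoint of WS ⇒ Z = (2, 1/2)
2·[ZXG] = -1/8, 2·[XZS] = 1/2
[ZXG]:[XZS] = -1/8:1/2 = -1/4

[ZXG]:[XZS] = -1/4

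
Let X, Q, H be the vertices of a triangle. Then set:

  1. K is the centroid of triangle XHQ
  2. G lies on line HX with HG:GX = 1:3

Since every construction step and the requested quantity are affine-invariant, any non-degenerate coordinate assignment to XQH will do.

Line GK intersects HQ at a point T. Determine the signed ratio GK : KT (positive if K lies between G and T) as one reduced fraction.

GK:KT = -1/4

Work in coordinates with X = (0, 0), Q = (1, 0), H = (0, 1).
1. K is the centroid of triangle XHQ ⇒ K = (1/3, 1/3)
2. G lies on line HX with HG:GX = 1:3 ⇒ G = (0, 3/4)
line GK meets HQ at T = (-1, 2)
K = G + t·(T−G) with t = -1/3, so GK:KT = -1/3:4/3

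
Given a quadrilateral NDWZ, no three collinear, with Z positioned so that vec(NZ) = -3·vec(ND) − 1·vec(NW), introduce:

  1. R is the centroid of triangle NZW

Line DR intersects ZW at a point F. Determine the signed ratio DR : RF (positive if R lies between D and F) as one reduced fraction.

Work in coordinates with N = (0, 0), D = (1, 0), W = (0, 1), Z = (-3, -1).
1. R is the centroid of triangle NZW ⇒ R = (-1, 0)
line DR meets ZW at F = (-3/2, 0)
R = D + t·(F−D) with t = 4/5, so DR:RF = 4/5:1/5

DR:RF = 4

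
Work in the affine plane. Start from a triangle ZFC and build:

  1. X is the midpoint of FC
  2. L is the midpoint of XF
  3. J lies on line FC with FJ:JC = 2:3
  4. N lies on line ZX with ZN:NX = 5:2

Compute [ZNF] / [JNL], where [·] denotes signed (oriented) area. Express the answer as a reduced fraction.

[ZNF]:[JNL] = -25/3

Assign Z = (0, 0), F = (1, 0), C = (0, 1) — the answer is frame-independent, so this choice is without loss of generality.
1. X is the midpoint of FC ⇒ X = (1/2, 1/2)
2. L is the midpoint of XF ⇒ L = (3/4, 1/4)
3. J lies on line FC with FJ:JC = 2:3 ⇒ J = (3/5, 2/5)
4. N lies on line ZX with ZN:NX = 5:2 ⇒ N = (5/14, 5/14)
2·[ZNF] = -5/14, 2·[JNL] = 3/70
[ZNF]:[JNL] = -5/14:3/70 = -25/3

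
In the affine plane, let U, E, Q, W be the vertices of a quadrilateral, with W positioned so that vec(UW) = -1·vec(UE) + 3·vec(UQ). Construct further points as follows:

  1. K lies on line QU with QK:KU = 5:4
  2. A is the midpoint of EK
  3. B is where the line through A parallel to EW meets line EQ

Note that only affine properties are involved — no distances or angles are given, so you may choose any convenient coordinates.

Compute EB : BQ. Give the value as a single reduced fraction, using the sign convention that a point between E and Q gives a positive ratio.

EB:BQ = -19

Set U = (0, 0), E = (1, 0), Q = (0, 1), W = (-1, 3); any affine frame gives the same invariant.
1. K lies on line QU with QK:KU = 5:4 ⇒ K = (0, 4/9)
2. A is the midpoint of EK ⇒ A = (1/2, 2/9)
3. B is where the line through A parallel to EW meets line EQ ⇒ B = (-1/18, 19/18)
B = E + t·(Q−E) with t = 19/18, so EB:BQ = t:(1−t) = 19/18:-1/18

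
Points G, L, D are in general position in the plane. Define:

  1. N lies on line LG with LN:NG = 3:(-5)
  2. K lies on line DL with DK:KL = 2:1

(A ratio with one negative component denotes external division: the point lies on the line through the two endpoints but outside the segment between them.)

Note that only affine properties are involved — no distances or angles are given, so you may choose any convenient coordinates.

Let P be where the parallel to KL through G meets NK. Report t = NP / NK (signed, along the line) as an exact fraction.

Choose coordinates G = (0, 0), L = (1, 0), D = (0, 1).
1. N lies on line LG with LN:NG = 3:(-5) ⇒ N = (5/2, 0)
2. K lies on line DL with DK:KL = 2:1 ⇒ K = (2/3, 1/3)
through G parallel to KL: direction (1/3, -1/3); meets NK at P = (-5/9, 5/9)
P = N + t·(K−N) with t = 5/3

t = 5/3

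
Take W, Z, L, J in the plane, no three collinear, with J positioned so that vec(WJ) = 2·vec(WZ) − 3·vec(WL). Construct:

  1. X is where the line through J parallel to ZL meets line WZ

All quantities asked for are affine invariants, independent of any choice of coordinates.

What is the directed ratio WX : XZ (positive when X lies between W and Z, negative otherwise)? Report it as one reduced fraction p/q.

Choose coordinates W = (0, 0), Z = (1, 0), L = (0, 1), J = (2, -3).
1. X is where the line through J parallel to ZL meets line WZ ⇒ X = (-1, 0)
X = W + t·(Z−W) with t = -1, so WX:XZ = t:(1−t) = -1:2

WX:XZ = -1/2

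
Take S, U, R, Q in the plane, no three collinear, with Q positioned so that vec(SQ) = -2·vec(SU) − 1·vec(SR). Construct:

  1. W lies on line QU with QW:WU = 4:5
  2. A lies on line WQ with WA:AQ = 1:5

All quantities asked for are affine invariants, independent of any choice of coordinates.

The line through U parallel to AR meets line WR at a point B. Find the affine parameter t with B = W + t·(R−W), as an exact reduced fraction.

t = -15/2

Set S = (0, 0), U = (1, 0), R = (0, 1), Q = (-2, -1); any affine frame gives the same invariant.
1. W lies on line QU with QW:WU = 4:5 ⇒ W = (-2/3, -5/9)
2. A lies on line WQ with WA:AQ = 1:5 ⇒ A = (-8/9, -17/27)
through U parallel to AR: direction (8/9, 44/27); meets WR at B = (-17/3, -110/9)
B = W + t·(R−W) with t = -15/2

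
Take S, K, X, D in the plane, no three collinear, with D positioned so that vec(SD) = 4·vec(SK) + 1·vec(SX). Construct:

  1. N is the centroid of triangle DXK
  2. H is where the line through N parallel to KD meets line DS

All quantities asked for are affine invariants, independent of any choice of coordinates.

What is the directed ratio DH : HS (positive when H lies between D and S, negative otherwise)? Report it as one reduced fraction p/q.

Choose coordinates S = (0, 0), K = (1, 0), X = (0, 1), D = (4, 1).
1. N is the centroid of triangle DXK ⇒ N = (5/3, 2/3)
2. H is where the line through N parallel to KD meets line DS ⇒ H = (-4/3, -1/3)
H = D + t·(S−D) with t = 4/3, so DH:HS = t:(1−t) = 4/3:-1/3

DH:HS = -4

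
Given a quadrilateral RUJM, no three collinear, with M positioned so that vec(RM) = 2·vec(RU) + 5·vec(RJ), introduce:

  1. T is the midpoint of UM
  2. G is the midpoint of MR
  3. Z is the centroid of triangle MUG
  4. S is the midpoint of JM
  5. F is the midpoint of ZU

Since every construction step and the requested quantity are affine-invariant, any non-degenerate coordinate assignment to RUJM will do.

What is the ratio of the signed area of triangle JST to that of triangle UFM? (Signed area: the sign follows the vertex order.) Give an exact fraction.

Work in coordinates with R = (0, 0), U = (1, 0), J = (0, 1), M = (2, 5).
1. T is the midpoint of UM ⇒ T = (3/2, 5/2)
2. G is the midpoint of MR ⇒ G = (1, 5/2)
3. Z is the centroid of triangle MUG ⇒ Z = (4/3, 5/2)
4. S is the midpoint of JM ⇒ S = (1, 3)
5. F is the midpoint of ZU ⇒ F = (7/6, 5/4)
2·[JST] = -3/2, 2·[UFM] = -5/12
[JST]:[UFM] = -3/2:-5/12 = 18/5

[JST]:[UFM] = 18/5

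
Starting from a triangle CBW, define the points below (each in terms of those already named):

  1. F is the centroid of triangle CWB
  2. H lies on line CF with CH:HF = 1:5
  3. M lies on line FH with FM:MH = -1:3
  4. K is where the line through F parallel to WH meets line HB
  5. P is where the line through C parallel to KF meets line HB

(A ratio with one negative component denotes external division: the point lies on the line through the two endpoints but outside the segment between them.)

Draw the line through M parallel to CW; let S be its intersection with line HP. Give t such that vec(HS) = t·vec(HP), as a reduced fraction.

t = -120/17

Set C = (0, 0), B = (1, 0), W = (0, 1); any affine frame gives the same invariant.
1. F is the centroid of triangle CWB ⇒ F = (1/3, 1/3)
2. H lies on line CF with CH:HF = 1:5 ⇒ H = (1/18, 1/18)
3. M lies on line FH with FM:MH = -1:3 ⇒ M = (17/36, 17/36)
4. K is where the line through F parallel to WH meets line HB ⇒ K = (101/288, 11/288)
5. P is where the line through C parallel to KF meets line HB ⇒ P = (-1/288, 17/288)
through M parallel to CW: direction (0, 1); meets HP at S = (17/36, 19/612)
S = H + t·(P−H) with t = -120/17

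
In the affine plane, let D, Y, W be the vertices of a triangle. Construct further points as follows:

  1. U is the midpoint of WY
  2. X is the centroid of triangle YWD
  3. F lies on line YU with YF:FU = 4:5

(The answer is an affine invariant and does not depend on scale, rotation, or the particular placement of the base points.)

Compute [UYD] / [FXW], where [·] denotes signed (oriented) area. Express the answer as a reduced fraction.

Assign D = (0, 0), Y = (1, 0), W = (0, 1) — the answer is frame-independent, so this choice is without loss of generality.
1. U is the midpoint of WY ⇒ U = (1/2, 1/2)
2. X is the centroid of triangle YWD ⇒ X = (1/3, 1/3)
3. F lies on line YU with YF:FU = 4:5 ⇒ F = (7/9, 2/9)
2·[UYD] = -1/2, 2·[FXW] = -7/27
[UYD]:[FXW] = -1/2:-7/27 = 27/14

[UYD]:[FXW] = 27/14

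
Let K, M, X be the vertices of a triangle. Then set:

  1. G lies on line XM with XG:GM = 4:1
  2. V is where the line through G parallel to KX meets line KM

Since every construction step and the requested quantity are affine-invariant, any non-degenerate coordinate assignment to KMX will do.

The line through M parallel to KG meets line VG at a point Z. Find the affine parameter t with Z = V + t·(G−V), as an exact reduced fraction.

Choose coordinates K = (0, 0), M = (1, 0), X = (0, 1).
1. G lies on line XM with XG:GM = 4:1 ⇒ G = (4/5, 1/5)
2. V is where the line through G parallel to KX meets line KM ⇒ V = (4/5, 0)
through M parallel to KG: direction (4/5, 1/5); meets VG at Z = (4/5, -1/20)
Z = V + t·(G−V) with t = -1/4

t = -1/4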